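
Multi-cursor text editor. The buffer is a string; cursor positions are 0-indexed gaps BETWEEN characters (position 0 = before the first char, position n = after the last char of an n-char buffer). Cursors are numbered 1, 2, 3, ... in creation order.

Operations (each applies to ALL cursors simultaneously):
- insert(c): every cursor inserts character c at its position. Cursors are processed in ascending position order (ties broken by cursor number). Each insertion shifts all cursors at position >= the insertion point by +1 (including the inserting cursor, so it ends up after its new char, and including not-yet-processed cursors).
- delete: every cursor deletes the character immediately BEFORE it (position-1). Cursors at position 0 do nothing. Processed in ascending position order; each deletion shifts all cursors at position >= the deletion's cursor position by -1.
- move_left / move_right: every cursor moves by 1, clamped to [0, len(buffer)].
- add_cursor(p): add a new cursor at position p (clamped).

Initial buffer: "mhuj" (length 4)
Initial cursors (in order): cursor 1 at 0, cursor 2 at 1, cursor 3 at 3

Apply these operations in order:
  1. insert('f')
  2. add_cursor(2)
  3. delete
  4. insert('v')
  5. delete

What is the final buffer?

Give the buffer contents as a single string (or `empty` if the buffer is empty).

Answer: huj

Derivation:
After op 1 (insert('f')): buffer="fmfhufj" (len 7), cursors c1@1 c2@3 c3@6, authorship 1.2..3.
After op 2 (add_cursor(2)): buffer="fmfhufj" (len 7), cursors c1@1 c4@2 c2@3 c3@6, authorship 1.2..3.
After op 3 (delete): buffer="huj" (len 3), cursors c1@0 c2@0 c4@0 c3@2, authorship ...
After op 4 (insert('v')): buffer="vvvhuvj" (len 7), cursors c1@3 c2@3 c4@3 c3@6, authorship 124..3.
After op 5 (delete): buffer="huj" (len 3), cursors c1@0 c2@0 c4@0 c3@2, authorship ...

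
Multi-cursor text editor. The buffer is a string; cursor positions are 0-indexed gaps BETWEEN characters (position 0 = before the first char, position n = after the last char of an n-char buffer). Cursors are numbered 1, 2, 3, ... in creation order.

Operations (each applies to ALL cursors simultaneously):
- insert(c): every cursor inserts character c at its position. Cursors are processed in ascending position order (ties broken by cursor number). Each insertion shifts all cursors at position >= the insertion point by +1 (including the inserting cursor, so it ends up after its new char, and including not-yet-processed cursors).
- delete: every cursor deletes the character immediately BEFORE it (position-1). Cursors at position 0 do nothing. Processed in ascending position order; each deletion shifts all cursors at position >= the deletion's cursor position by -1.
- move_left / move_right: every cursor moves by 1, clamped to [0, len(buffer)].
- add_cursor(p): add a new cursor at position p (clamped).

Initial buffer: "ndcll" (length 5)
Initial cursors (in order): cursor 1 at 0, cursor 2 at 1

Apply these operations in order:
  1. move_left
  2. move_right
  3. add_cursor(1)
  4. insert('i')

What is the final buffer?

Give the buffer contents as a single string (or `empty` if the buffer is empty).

After op 1 (move_left): buffer="ndcll" (len 5), cursors c1@0 c2@0, authorship .....
After op 2 (move_right): buffer="ndcll" (len 5), cursors c1@1 c2@1, authorship .....
After op 3 (add_cursor(1)): buffer="ndcll" (len 5), cursors c1@1 c2@1 c3@1, authorship .....
After op 4 (insert('i')): buffer="niiidcll" (len 8), cursors c1@4 c2@4 c3@4, authorship .123....

Answer: niiidcll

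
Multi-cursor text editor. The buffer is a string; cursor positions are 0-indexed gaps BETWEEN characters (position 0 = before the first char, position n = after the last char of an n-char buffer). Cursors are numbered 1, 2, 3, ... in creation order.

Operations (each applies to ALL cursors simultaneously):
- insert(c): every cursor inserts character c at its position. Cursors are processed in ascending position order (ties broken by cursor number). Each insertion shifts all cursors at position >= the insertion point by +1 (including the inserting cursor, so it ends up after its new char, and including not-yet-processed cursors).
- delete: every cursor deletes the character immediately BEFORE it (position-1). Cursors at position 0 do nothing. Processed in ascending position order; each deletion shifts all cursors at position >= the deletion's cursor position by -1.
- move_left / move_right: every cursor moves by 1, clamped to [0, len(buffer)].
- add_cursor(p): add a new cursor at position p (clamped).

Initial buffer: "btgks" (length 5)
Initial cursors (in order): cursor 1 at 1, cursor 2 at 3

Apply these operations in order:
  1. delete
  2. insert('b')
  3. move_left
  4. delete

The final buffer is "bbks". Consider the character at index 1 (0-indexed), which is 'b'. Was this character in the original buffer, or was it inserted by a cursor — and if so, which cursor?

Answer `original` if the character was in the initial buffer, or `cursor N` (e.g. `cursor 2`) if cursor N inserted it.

After op 1 (delete): buffer="tks" (len 3), cursors c1@0 c2@1, authorship ...
After op 2 (insert('b')): buffer="btbks" (len 5), cursors c1@1 c2@3, authorship 1.2..
After op 3 (move_left): buffer="btbks" (len 5), cursors c1@0 c2@2, authorship 1.2..
After op 4 (delete): buffer="bbks" (len 4), cursors c1@0 c2@1, authorship 12..
Authorship (.=original, N=cursor N): 1 2 . .
Index 1: author = 2

Answer: cursor 2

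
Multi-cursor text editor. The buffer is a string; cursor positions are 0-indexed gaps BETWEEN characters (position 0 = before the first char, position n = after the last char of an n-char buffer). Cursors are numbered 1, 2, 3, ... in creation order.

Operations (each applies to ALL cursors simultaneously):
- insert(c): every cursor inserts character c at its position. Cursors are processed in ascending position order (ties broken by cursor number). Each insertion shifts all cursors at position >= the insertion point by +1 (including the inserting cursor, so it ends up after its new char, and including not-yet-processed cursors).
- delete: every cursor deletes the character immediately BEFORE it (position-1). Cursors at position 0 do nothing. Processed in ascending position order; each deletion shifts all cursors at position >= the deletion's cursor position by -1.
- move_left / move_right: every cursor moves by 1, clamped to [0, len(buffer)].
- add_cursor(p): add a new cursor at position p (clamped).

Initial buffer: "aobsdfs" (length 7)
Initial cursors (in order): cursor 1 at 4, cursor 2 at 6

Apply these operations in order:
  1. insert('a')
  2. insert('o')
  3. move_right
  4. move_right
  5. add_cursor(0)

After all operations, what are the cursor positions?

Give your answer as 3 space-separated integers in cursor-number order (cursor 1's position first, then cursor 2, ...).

Answer: 8 11 0

Derivation:
After op 1 (insert('a')): buffer="aobsadfas" (len 9), cursors c1@5 c2@8, authorship ....1..2.
After op 2 (insert('o')): buffer="aobsaodfaos" (len 11), cursors c1@6 c2@10, authorship ....11..22.
After op 3 (move_right): buffer="aobsaodfaos" (len 11), cursors c1@7 c2@11, authorship ....11..22.
After op 4 (move_right): buffer="aobsaodfaos" (len 11), cursors c1@8 c2@11, authorship ....11..22.
After op 5 (add_cursor(0)): buffer="aobsaodfaos" (len 11), cursors c3@0 c1@8 c2@11, authorship ....11..22.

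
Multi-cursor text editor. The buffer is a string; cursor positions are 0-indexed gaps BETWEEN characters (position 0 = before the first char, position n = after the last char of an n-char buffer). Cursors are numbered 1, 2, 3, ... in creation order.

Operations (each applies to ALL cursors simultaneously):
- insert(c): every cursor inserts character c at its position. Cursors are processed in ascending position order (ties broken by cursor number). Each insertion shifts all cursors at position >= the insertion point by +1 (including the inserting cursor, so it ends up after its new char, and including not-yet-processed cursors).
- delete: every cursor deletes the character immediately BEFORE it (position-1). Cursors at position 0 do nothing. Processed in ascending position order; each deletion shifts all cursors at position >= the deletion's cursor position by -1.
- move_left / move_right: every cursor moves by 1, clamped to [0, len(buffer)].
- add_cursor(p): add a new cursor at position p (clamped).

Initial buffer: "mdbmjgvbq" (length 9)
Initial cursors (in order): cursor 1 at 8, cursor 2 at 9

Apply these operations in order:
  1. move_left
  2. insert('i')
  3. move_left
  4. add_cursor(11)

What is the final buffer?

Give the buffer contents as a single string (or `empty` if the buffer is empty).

Answer: mdbmjgvibiq

Derivation:
After op 1 (move_left): buffer="mdbmjgvbq" (len 9), cursors c1@7 c2@8, authorship .........
After op 2 (insert('i')): buffer="mdbmjgvibiq" (len 11), cursors c1@8 c2@10, authorship .......1.2.
After op 3 (move_left): buffer="mdbmjgvibiq" (len 11), cursors c1@7 c2@9, authorship .......1.2.
After op 4 (add_cursor(11)): buffer="mdbmjgvibiq" (len 11), cursors c1@7 c2@9 c3@11, authorship .......1.2.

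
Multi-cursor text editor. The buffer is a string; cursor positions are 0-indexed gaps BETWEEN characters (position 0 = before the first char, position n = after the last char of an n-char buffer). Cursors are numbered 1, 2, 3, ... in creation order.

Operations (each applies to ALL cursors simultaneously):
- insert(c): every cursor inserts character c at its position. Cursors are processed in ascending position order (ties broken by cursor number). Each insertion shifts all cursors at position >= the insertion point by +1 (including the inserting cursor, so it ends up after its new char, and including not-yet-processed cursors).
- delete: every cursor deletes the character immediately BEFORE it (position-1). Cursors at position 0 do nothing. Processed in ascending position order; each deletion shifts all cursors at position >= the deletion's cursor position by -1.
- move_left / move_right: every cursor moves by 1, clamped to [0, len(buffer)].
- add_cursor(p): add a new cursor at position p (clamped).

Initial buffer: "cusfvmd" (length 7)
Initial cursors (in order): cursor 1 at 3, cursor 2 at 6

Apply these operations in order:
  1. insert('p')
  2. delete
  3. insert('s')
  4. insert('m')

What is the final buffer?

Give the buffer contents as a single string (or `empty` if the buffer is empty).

Answer: cussmfvmsmd

Derivation:
After op 1 (insert('p')): buffer="cuspfvmpd" (len 9), cursors c1@4 c2@8, authorship ...1...2.
After op 2 (delete): buffer="cusfvmd" (len 7), cursors c1@3 c2@6, authorship .......
After op 3 (insert('s')): buffer="cussfvmsd" (len 9), cursors c1@4 c2@8, authorship ...1...2.
After op 4 (insert('m')): buffer="cussmfvmsmd" (len 11), cursors c1@5 c2@10, authorship ...11...22.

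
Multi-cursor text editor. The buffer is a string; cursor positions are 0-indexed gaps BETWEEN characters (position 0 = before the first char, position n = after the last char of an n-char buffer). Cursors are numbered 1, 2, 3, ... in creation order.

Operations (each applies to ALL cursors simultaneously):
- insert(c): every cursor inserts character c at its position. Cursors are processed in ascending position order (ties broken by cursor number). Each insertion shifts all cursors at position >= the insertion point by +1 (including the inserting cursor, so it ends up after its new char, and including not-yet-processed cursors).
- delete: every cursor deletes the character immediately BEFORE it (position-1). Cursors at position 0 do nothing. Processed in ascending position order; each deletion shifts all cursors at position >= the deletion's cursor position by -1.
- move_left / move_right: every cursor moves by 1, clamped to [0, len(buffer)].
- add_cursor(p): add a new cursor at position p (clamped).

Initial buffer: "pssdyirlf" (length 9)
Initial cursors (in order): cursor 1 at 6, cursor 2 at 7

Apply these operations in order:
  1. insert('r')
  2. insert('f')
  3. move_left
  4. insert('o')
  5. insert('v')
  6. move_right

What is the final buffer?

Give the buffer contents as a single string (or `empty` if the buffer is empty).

Answer: pssdyirovfrrovflf

Derivation:
After op 1 (insert('r')): buffer="pssdyirrrlf" (len 11), cursors c1@7 c2@9, authorship ......1.2..
After op 2 (insert('f')): buffer="pssdyirfrrflf" (len 13), cursors c1@8 c2@11, authorship ......11.22..
After op 3 (move_left): buffer="pssdyirfrrflf" (len 13), cursors c1@7 c2@10, authorship ......11.22..
After op 4 (insert('o')): buffer="pssdyirofrroflf" (len 15), cursors c1@8 c2@12, authorship ......111.222..
After op 5 (insert('v')): buffer="pssdyirovfrrovflf" (len 17), cursors c1@9 c2@14, authorship ......1111.2222..
After op 6 (move_right): buffer="pssdyirovfrrovflf" (len 17), cursors c1@10 c2@15, authorship ......1111.2222..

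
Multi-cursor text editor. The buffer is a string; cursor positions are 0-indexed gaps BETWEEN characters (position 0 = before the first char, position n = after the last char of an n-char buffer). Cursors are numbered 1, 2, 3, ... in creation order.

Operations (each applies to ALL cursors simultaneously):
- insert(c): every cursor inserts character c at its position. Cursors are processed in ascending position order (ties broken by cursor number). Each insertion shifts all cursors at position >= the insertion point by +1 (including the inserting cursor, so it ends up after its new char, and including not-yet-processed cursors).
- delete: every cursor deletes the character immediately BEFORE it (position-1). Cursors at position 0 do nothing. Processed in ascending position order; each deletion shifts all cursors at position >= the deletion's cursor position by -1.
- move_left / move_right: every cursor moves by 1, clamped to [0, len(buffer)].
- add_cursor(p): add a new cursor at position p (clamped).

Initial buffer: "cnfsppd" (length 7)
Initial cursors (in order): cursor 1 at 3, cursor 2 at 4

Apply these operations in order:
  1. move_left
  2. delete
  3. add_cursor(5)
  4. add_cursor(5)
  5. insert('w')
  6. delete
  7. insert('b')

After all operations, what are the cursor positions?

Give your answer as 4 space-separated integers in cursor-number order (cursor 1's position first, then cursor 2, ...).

After op 1 (move_left): buffer="cnfsppd" (len 7), cursors c1@2 c2@3, authorship .......
After op 2 (delete): buffer="csppd" (len 5), cursors c1@1 c2@1, authorship .....
After op 3 (add_cursor(5)): buffer="csppd" (len 5), cursors c1@1 c2@1 c3@5, authorship .....
After op 4 (add_cursor(5)): buffer="csppd" (len 5), cursors c1@1 c2@1 c3@5 c4@5, authorship .....
After op 5 (insert('w')): buffer="cwwsppdww" (len 9), cursors c1@3 c2@3 c3@9 c4@9, authorship .12....34
After op 6 (delete): buffer="csppd" (len 5), cursors c1@1 c2@1 c3@5 c4@5, authorship .....
After op 7 (insert('b')): buffer="cbbsppdbb" (len 9), cursors c1@3 c2@3 c3@9 c4@9, authorship .12....34

Answer: 3 3 9 9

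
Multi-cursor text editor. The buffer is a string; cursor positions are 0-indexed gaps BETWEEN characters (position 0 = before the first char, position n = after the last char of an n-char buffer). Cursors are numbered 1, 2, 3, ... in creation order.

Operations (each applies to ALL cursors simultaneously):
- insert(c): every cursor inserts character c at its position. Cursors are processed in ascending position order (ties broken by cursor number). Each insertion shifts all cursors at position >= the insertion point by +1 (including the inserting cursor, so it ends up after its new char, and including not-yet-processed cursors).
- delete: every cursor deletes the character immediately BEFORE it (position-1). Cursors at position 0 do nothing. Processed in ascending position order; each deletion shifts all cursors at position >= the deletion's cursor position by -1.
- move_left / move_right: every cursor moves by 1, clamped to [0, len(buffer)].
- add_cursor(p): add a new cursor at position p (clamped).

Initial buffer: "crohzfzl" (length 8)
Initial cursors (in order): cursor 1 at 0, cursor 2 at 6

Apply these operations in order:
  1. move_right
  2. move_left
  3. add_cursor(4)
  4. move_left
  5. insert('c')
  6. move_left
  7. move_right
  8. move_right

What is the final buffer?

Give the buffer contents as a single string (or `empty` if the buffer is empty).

After op 1 (move_right): buffer="crohzfzl" (len 8), cursors c1@1 c2@7, authorship ........
After op 2 (move_left): buffer="crohzfzl" (len 8), cursors c1@0 c2@6, authorship ........
After op 3 (add_cursor(4)): buffer="crohzfzl" (len 8), cursors c1@0 c3@4 c2@6, authorship ........
After op 4 (move_left): buffer="crohzfzl" (len 8), cursors c1@0 c3@3 c2@5, authorship ........
After op 5 (insert('c')): buffer="ccrochzcfzl" (len 11), cursors c1@1 c3@5 c2@8, authorship 1...3..2...
After op 6 (move_left): buffer="ccrochzcfzl" (len 11), cursors c1@0 c3@4 c2@7, authorship 1...3..2...
After op 7 (move_right): buffer="ccrochzcfzl" (len 11), cursors c1@1 c3@5 c2@8, authorship 1...3..2...
After op 8 (move_right): buffer="ccrochzcfzl" (len 11), cursors c1@2 c3@6 c2@9, authorship 1...3..2...

Answer: ccrochzcfzl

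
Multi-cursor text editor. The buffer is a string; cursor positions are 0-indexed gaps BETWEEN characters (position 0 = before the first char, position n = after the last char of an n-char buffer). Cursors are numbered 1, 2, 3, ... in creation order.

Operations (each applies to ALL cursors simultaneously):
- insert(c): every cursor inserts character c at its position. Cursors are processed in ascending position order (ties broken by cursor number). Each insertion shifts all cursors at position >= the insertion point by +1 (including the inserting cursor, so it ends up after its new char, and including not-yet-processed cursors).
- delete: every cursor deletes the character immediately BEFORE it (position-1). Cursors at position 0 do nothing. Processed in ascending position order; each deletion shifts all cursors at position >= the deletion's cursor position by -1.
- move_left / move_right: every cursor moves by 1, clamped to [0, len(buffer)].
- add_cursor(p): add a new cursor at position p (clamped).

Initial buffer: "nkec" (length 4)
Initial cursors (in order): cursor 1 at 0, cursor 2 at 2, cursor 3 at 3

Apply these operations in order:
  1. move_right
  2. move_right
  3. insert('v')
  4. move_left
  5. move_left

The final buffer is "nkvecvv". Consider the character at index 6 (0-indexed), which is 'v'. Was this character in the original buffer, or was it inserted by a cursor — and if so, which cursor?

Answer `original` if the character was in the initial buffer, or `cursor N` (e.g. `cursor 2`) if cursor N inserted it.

After op 1 (move_right): buffer="nkec" (len 4), cursors c1@1 c2@3 c3@4, authorship ....
After op 2 (move_right): buffer="nkec" (len 4), cursors c1@2 c2@4 c3@4, authorship ....
After op 3 (insert('v')): buffer="nkvecvv" (len 7), cursors c1@3 c2@7 c3@7, authorship ..1..23
After op 4 (move_left): buffer="nkvecvv" (len 7), cursors c1@2 c2@6 c3@6, authorship ..1..23
After op 5 (move_left): buffer="nkvecvv" (len 7), cursors c1@1 c2@5 c3@5, authorship ..1..23
Authorship (.=original, N=cursor N): . . 1 . . 2 3
Index 6: author = 3

Answer: cursor 3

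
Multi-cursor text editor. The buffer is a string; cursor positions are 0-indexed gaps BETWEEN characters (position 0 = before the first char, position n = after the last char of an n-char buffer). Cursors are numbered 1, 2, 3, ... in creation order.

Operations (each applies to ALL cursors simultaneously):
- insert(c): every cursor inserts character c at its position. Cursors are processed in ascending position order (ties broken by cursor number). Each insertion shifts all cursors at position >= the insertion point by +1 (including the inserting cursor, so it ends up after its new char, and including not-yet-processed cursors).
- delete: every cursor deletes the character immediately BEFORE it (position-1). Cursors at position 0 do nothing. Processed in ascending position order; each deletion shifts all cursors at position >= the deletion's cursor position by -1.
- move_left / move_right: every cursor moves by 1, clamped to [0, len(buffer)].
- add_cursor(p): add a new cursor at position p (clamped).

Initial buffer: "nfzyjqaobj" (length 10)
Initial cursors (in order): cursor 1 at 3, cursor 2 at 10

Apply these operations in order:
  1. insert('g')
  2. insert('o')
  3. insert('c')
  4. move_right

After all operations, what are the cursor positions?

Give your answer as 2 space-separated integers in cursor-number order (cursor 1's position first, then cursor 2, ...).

After op 1 (insert('g')): buffer="nfzgyjqaobjg" (len 12), cursors c1@4 c2@12, authorship ...1.......2
After op 2 (insert('o')): buffer="nfzgoyjqaobjgo" (len 14), cursors c1@5 c2@14, authorship ...11.......22
After op 3 (insert('c')): buffer="nfzgocyjqaobjgoc" (len 16), cursors c1@6 c2@16, authorship ...111.......222
After op 4 (move_right): buffer="nfzgocyjqaobjgoc" (len 16), cursors c1@7 c2@16, authorship ...111.......222

Answer: 7 16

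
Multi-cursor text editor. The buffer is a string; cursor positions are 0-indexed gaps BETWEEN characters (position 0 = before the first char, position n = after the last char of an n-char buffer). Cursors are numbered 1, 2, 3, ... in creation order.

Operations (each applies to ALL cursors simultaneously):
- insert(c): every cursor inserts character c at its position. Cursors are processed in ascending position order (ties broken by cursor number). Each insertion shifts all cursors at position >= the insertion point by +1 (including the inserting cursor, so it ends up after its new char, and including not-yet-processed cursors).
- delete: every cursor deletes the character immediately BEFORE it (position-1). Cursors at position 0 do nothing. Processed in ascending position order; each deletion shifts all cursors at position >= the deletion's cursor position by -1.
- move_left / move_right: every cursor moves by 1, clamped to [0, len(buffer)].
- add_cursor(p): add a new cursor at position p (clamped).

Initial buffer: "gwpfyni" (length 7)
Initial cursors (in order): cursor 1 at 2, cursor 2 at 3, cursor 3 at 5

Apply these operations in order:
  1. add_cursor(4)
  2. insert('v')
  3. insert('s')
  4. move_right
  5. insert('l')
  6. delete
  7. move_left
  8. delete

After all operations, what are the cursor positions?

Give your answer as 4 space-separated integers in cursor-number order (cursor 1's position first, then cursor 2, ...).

After op 1 (add_cursor(4)): buffer="gwpfyni" (len 7), cursors c1@2 c2@3 c4@4 c3@5, authorship .......
After op 2 (insert('v')): buffer="gwvpvfvyvni" (len 11), cursors c1@3 c2@5 c4@7 c3@9, authorship ..1.2.4.3..
After op 3 (insert('s')): buffer="gwvspvsfvsyvsni" (len 15), cursors c1@4 c2@7 c4@10 c3@13, authorship ..11.22.44.33..
After op 4 (move_right): buffer="gwvspvsfvsyvsni" (len 15), cursors c1@5 c2@8 c4@11 c3@14, authorship ..11.22.44.33..
After op 5 (insert('l')): buffer="gwvsplvsflvsylvsnli" (len 19), cursors c1@6 c2@10 c4@14 c3@18, authorship ..11.122.244.433.3.
After op 6 (delete): buffer="gwvspvsfvsyvsni" (len 15), cursors c1@5 c2@8 c4@11 c3@14, authorship ..11.22.44.33..
After op 7 (move_left): buffer="gwvspvsfvsyvsni" (len 15), cursors c1@4 c2@7 c4@10 c3@13, authorship ..11.22.44.33..
After op 8 (delete): buffer="gwvpvfvyvni" (len 11), cursors c1@3 c2@5 c4@7 c3@9, authorship ..1.2.4.3..

Answer: 3 5 9 7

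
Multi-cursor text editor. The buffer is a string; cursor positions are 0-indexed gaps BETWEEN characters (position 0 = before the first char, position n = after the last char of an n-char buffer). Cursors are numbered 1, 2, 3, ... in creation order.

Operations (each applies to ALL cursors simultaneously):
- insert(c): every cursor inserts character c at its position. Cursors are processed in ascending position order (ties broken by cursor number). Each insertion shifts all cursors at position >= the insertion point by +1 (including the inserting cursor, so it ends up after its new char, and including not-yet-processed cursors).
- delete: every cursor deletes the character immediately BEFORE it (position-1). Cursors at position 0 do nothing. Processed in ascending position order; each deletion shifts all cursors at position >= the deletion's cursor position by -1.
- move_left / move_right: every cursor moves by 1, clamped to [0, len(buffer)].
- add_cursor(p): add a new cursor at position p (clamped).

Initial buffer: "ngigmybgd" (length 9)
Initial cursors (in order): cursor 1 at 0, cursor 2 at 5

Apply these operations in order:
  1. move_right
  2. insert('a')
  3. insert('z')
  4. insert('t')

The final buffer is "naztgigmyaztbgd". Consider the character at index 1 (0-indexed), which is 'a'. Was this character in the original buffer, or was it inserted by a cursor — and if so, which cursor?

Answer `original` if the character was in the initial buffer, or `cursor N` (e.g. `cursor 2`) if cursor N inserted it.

Answer: cursor 1

Derivation:
After op 1 (move_right): buffer="ngigmybgd" (len 9), cursors c1@1 c2@6, authorship .........
After op 2 (insert('a')): buffer="nagigmyabgd" (len 11), cursors c1@2 c2@8, authorship .1.....2...
After op 3 (insert('z')): buffer="nazgigmyazbgd" (len 13), cursors c1@3 c2@10, authorship .11.....22...
After op 4 (insert('t')): buffer="naztgigmyaztbgd" (len 15), cursors c1@4 c2@12, authorship .111.....222...
Authorship (.=original, N=cursor N): . 1 1 1 . . . . . 2 2 2 . . .
Index 1: author = 1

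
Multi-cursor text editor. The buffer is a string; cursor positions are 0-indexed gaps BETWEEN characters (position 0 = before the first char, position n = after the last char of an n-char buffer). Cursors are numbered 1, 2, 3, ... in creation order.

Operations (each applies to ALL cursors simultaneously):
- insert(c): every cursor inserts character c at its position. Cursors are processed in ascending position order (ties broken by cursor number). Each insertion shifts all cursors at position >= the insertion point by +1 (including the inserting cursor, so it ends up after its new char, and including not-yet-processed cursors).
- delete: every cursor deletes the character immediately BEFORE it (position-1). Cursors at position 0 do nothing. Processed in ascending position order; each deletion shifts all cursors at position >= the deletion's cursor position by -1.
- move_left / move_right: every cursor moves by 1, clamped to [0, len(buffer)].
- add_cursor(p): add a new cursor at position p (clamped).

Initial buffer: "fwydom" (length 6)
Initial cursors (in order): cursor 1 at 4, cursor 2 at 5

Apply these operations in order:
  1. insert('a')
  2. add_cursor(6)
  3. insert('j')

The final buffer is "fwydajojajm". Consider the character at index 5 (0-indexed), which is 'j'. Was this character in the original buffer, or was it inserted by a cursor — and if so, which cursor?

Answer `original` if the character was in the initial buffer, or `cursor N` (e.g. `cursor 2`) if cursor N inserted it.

Answer: cursor 1

Derivation:
After op 1 (insert('a')): buffer="fwydaoam" (len 8), cursors c1@5 c2@7, authorship ....1.2.
After op 2 (add_cursor(6)): buffer="fwydaoam" (len 8), cursors c1@5 c3@6 c2@7, authorship ....1.2.
After op 3 (insert('j')): buffer="fwydajojajm" (len 11), cursors c1@6 c3@8 c2@10, authorship ....11.322.
Authorship (.=original, N=cursor N): . . . . 1 1 . 3 2 2 .
Index 5: author = 1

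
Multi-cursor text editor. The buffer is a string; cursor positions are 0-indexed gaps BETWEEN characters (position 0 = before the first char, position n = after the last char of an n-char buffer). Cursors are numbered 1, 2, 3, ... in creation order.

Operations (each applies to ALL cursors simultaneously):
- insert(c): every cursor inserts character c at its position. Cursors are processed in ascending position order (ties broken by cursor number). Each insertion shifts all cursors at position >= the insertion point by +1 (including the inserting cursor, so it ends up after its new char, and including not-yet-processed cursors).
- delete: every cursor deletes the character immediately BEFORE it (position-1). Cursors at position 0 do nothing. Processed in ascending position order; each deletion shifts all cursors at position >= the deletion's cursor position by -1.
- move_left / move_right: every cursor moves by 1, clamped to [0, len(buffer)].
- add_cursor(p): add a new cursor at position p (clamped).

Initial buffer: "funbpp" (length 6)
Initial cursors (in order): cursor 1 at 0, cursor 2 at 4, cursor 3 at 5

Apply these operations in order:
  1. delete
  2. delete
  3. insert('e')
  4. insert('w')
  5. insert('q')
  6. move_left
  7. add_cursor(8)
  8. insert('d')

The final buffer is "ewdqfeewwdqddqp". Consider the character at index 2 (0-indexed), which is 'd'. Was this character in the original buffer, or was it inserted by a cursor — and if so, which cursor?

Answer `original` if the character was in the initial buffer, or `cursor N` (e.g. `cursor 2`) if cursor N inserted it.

Answer: cursor 1

Derivation:
After op 1 (delete): buffer="funp" (len 4), cursors c1@0 c2@3 c3@3, authorship ....
After op 2 (delete): buffer="fp" (len 2), cursors c1@0 c2@1 c3@1, authorship ..
After op 3 (insert('e')): buffer="efeep" (len 5), cursors c1@1 c2@4 c3@4, authorship 1.23.
After op 4 (insert('w')): buffer="ewfeewwp" (len 8), cursors c1@2 c2@7 c3@7, authorship 11.2323.
After op 5 (insert('q')): buffer="ewqfeewwqqp" (len 11), cursors c1@3 c2@10 c3@10, authorship 111.232323.
After op 6 (move_left): buffer="ewqfeewwqqp" (len 11), cursors c1@2 c2@9 c3@9, authorship 111.232323.
After op 7 (add_cursor(8)): buffer="ewqfeewwqqp" (len 11), cursors c1@2 c4@8 c2@9 c3@9, authorship 111.232323.
After op 8 (insert('d')): buffer="ewdqfeewwdqddqp" (len 15), cursors c1@3 c4@10 c2@13 c3@13, authorship 1111.232342233.
Authorship (.=original, N=cursor N): 1 1 1 1 . 2 3 2 3 4 2 2 3 3 .
Index 2: author = 1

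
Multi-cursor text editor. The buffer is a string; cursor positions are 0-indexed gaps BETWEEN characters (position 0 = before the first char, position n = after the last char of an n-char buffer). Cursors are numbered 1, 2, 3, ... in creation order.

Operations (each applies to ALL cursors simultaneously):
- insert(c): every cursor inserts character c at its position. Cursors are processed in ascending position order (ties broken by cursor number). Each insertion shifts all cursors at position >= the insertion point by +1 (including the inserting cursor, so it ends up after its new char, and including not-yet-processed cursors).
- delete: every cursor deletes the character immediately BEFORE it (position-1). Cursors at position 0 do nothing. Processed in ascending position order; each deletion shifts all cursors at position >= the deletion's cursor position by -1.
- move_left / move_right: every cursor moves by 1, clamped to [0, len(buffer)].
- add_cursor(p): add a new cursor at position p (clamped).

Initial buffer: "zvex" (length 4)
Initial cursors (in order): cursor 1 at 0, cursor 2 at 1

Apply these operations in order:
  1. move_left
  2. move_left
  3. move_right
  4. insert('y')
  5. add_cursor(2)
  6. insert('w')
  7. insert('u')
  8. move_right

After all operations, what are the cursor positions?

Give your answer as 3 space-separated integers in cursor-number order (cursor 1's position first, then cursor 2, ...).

Answer: 10 10 5

Derivation:
After op 1 (move_left): buffer="zvex" (len 4), cursors c1@0 c2@0, authorship ....
After op 2 (move_left): buffer="zvex" (len 4), cursors c1@0 c2@0, authorship ....
After op 3 (move_right): buffer="zvex" (len 4), cursors c1@1 c2@1, authorship ....
After op 4 (insert('y')): buffer="zyyvex" (len 6), cursors c1@3 c2@3, authorship .12...
After op 5 (add_cursor(2)): buffer="zyyvex" (len 6), cursors c3@2 c1@3 c2@3, authorship .12...
After op 6 (insert('w')): buffer="zywywwvex" (len 9), cursors c3@3 c1@6 c2@6, authorship .13212...
After op 7 (insert('u')): buffer="zywuywwuuvex" (len 12), cursors c3@4 c1@9 c2@9, authorship .13321212...
After op 8 (move_right): buffer="zywuywwuuvex" (len 12), cursors c3@5 c1@10 c2@10, authorship .13321212...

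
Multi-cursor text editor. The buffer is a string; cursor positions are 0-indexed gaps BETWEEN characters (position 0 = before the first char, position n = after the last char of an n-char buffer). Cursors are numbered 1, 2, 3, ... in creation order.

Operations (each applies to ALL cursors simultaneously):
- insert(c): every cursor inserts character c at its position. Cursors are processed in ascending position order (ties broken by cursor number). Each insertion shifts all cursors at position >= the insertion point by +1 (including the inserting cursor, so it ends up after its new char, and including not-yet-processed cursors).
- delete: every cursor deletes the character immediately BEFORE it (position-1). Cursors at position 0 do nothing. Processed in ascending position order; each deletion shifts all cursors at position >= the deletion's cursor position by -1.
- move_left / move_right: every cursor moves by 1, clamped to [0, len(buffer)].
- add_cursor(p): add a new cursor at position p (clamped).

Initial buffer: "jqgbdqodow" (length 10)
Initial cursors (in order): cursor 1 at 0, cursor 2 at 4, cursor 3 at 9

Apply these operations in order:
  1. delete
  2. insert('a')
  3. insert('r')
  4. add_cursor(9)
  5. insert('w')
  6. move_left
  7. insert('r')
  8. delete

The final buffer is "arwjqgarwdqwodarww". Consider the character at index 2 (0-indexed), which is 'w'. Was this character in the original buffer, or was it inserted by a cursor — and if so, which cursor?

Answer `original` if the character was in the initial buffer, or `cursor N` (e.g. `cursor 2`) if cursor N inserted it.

Answer: cursor 1

Derivation:
After op 1 (delete): buffer="jqgdqodw" (len 8), cursors c1@0 c2@3 c3@7, authorship ........
After op 2 (insert('a')): buffer="ajqgadqodaw" (len 11), cursors c1@1 c2@5 c3@10, authorship 1...2....3.
After op 3 (insert('r')): buffer="arjqgardqodarw" (len 14), cursors c1@2 c2@7 c3@13, authorship 11...22....33.
After op 4 (add_cursor(9)): buffer="arjqgardqodarw" (len 14), cursors c1@2 c2@7 c4@9 c3@13, authorship 11...22....33.
After op 5 (insert('w')): buffer="arwjqgarwdqwodarww" (len 18), cursors c1@3 c2@9 c4@12 c3@17, authorship 111...222..4..333.
After op 6 (move_left): buffer="arwjqgarwdqwodarww" (len 18), cursors c1@2 c2@8 c4@11 c3@16, authorship 111...222..4..333.
After op 7 (insert('r')): buffer="arrwjqgarrwdqrwodarrww" (len 22), cursors c1@3 c2@10 c4@14 c3@20, authorship 1111...2222..44..3333.
After op 8 (delete): buffer="arwjqgarwdqwodarww" (len 18), cursors c1@2 c2@8 c4@11 c3@16, authorship 111...222..4..333.
Authorship (.=original, N=cursor N): 1 1 1 . . . 2 2 2 . . 4 . . 3 3 3 .
Index 2: author = 1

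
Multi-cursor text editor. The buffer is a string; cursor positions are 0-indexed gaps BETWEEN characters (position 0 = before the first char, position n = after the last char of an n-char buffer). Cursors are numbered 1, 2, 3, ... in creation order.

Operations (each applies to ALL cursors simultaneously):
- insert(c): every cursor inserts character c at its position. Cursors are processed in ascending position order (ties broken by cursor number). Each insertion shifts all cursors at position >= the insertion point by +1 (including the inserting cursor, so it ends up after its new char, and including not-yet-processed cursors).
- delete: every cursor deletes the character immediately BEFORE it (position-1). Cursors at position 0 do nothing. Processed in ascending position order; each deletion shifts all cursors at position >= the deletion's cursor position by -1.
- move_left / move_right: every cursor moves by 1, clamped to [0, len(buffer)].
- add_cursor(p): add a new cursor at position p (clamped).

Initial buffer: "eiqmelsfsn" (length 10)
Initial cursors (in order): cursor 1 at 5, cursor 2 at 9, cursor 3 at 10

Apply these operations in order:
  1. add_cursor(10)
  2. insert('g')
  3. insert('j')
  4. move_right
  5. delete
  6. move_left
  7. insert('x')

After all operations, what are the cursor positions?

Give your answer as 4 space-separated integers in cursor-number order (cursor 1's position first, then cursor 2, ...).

Answer: 7 13 17 17

Derivation:
After op 1 (add_cursor(10)): buffer="eiqmelsfsn" (len 10), cursors c1@5 c2@9 c3@10 c4@10, authorship ..........
After op 2 (insert('g')): buffer="eiqmeglsfsgngg" (len 14), cursors c1@6 c2@11 c3@14 c4@14, authorship .....1....2.34
After op 3 (insert('j')): buffer="eiqmegjlsfsgjnggjj" (len 18), cursors c1@7 c2@13 c3@18 c4@18, authorship .....11....22.3434
After op 4 (move_right): buffer="eiqmegjlsfsgjnggjj" (len 18), cursors c1@8 c2@14 c3@18 c4@18, authorship .....11....22.3434
After op 5 (delete): buffer="eiqmegjsfsgjgg" (len 14), cursors c1@7 c2@12 c3@14 c4@14, authorship .....11...2234
After op 6 (move_left): buffer="eiqmegjsfsgjgg" (len 14), cursors c1@6 c2@11 c3@13 c4@13, authorship .....11...2234
After op 7 (insert('x')): buffer="eiqmegxjsfsgxjgxxg" (len 18), cursors c1@7 c2@13 c3@17 c4@17, authorship .....111...2223344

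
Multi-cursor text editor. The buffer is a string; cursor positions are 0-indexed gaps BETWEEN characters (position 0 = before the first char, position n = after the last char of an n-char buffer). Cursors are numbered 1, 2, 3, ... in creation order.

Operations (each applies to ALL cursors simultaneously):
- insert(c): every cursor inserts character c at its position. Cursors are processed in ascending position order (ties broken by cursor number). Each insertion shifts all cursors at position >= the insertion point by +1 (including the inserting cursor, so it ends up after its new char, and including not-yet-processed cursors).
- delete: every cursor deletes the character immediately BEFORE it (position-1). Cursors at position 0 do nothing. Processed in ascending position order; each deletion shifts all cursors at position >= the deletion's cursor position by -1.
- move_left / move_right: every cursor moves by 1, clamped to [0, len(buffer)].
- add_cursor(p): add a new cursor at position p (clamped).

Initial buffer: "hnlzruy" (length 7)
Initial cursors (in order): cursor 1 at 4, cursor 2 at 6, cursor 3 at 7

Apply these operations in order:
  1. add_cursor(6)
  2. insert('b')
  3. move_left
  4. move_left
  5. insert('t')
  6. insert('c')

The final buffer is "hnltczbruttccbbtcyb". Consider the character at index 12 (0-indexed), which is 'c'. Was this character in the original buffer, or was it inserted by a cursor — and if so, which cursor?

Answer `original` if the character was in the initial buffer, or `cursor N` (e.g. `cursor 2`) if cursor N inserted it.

Answer: cursor 4

Derivation:
After op 1 (add_cursor(6)): buffer="hnlzruy" (len 7), cursors c1@4 c2@6 c4@6 c3@7, authorship .......
After op 2 (insert('b')): buffer="hnlzbrubbyb" (len 11), cursors c1@5 c2@9 c4@9 c3@11, authorship ....1..24.3
After op 3 (move_left): buffer="hnlzbrubbyb" (len 11), cursors c1@4 c2@8 c4@8 c3@10, authorship ....1..24.3
After op 4 (move_left): buffer="hnlzbrubbyb" (len 11), cursors c1@3 c2@7 c4@7 c3@9, authorship ....1..24.3
After op 5 (insert('t')): buffer="hnltzbruttbbtyb" (len 15), cursors c1@4 c2@10 c4@10 c3@13, authorship ...1.1..24243.3
After op 6 (insert('c')): buffer="hnltczbruttccbbtcyb" (len 19), cursors c1@5 c2@13 c4@13 c3@17, authorship ...11.1..24242433.3
Authorship (.=original, N=cursor N): . . . 1 1 . 1 . . 2 4 2 4 2 4 3 3 . 3
Index 12: author = 4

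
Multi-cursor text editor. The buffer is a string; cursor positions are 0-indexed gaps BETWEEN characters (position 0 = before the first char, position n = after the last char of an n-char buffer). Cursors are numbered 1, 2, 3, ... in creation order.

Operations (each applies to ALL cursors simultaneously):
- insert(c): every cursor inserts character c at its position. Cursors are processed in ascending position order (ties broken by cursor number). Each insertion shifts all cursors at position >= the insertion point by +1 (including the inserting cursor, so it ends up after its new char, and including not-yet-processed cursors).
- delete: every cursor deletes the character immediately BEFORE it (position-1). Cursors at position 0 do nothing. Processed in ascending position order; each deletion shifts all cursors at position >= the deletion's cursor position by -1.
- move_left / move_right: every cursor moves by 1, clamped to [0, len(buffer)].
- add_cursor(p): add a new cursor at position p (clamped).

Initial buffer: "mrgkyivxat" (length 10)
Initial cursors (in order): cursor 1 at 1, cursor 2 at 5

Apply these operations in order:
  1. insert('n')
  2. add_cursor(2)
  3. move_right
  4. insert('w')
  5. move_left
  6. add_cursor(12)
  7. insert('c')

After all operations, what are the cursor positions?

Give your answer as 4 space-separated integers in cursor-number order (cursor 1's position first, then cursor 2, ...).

Answer: 6 13 6 16

Derivation:
After op 1 (insert('n')): buffer="mnrgkynivxat" (len 12), cursors c1@2 c2@7, authorship .1....2.....
After op 2 (add_cursor(2)): buffer="mnrgkynivxat" (len 12), cursors c1@2 c3@2 c2@7, authorship .1....2.....
After op 3 (move_right): buffer="mnrgkynivxat" (len 12), cursors c1@3 c3@3 c2@8, authorship .1....2.....
After op 4 (insert('w')): buffer="mnrwwgkyniwvxat" (len 15), cursors c1@5 c3@5 c2@11, authorship .1.13...2.2....
After op 5 (move_left): buffer="mnrwwgkyniwvxat" (len 15), cursors c1@4 c3@4 c2@10, authorship .1.13...2.2....
After op 6 (add_cursor(12)): buffer="mnrwwgkyniwvxat" (len 15), cursors c1@4 c3@4 c2@10 c4@12, authorship .1.13...2.2....
After op 7 (insert('c')): buffer="mnrwccwgkynicwvcxat" (len 19), cursors c1@6 c3@6 c2@13 c4@16, authorship .1.1133...2.22.4...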